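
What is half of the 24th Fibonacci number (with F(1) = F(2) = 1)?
The 24th Fibonacci number (with F(1) = F(2) = 1) = 46368
Compute 46368 ÷ 2 = 23184
23184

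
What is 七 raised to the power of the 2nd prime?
Convert 七 (Chinese numeral) → 7 (decimal)
Convert the 2nd prime (prime index) → 3 (decimal)
Compute 7 ^ 3 = 343
343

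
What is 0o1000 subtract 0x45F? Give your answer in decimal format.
Convert 0o1000 (octal) → 1×512 = 512 (decimal)
Convert 0x45F (hexadecimal) → 4×256 + 5×16 + 15 = 1119 (decimal)
Compute 512 - 1119 = -607
-607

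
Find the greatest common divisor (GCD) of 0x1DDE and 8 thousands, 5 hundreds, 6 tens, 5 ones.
Convert 0x1DDE (hexadecimal) → 1×4096 + 13×256 + 13×16 + 14 = 7646 (decimal)
Convert 8 thousands, 5 hundreds, 6 tens, 5 ones (place-value notation) → 8×1000 + 5×100 + 6×10 + 5 = 8565 (decimal)
Compute gcd(7646, 8565) = 1
1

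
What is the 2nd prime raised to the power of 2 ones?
Convert the 2nd prime (prime index) → 3 (decimal)
Convert 2 ones (place-value notation) → 2 (decimal)
Compute 3 ^ 2 = 9
9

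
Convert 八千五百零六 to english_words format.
Convert 八千五百零六 (Chinese numeral) → 8×1000 + 5×100 + 6 = 8506 (decimal)
Convert 8506 (decimal) → 8506 = 8×1000 + 5×100 + 6 → eight thousand five hundred six (English words)
eight thousand five hundred six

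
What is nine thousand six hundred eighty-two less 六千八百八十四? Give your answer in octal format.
Convert nine thousand six hundred eighty-two (English words) → 9×1000 + 6×100 + 82 = 9682 (decimal)
Convert 六千八百八十四 (Chinese numeral) → 6×1000 + 8×100 + 8×10 + 4 = 6884 (decimal)
Compute 9682 - 6884 = 2798
Convert 2798 (decimal) → 2798 = 5×512 + 3×64 + 5×8 + 6 → 0o5356 (octal)
0o5356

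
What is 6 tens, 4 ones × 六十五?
Convert 6 tens, 4 ones (place-value notation) → 6×10 + 4 = 64 (decimal)
Convert 六十五 (Chinese numeral) → 6×10 + 5 = 65 (decimal)
Compute 64 × 65 = 4160
4160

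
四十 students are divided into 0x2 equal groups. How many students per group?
Convert 四十 (Chinese numeral) → 4×10 = 40 (decimal)
Convert 0x2 (hexadecimal) → 2 (decimal)
Compute 40 ÷ 2 = 20
20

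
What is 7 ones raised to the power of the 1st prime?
Convert 7 ones (place-value notation) → 7 (decimal)
Convert the 1st prime (prime index) → 2 (decimal)
Compute 7 ^ 2 = 49
49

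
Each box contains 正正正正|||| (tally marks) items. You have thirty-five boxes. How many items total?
Convert 正正正正|||| (tally marks) → 5 + 5 + 5 + 5 + 4 = 24 (decimal)
Convert thirty-five (English words) → 35 (decimal)
Compute 24 × 35 = 840
840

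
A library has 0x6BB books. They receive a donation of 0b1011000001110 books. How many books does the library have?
Convert 0x6BB (hexadecimal) → 6×256 + 11×16 + 11 = 1723 (decimal)
Convert 0b1011000001110 (binary) → 4096 + 1024 + 512 + 8 + 4 + 2 = 5646 (decimal)
Compute 1723 + 5646 = 7369
7369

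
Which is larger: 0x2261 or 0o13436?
Convert 0x2261 (hexadecimal) → 2×4096 + 2×256 + 6×16 + 1 = 8801 (decimal)
Convert 0o13436 (octal) → 1×4096 + 3×512 + 4×64 + 3×8 + 6 = 5918 (decimal)
Compare 8801 vs 5918: larger = 8801
8801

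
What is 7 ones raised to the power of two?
Convert 7 ones (place-value notation) → 7 (decimal)
Convert two (English words) → 2 (decimal)
Compute 7 ^ 2 = 49
49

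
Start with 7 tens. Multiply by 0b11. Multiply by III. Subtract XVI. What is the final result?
Convert 7 tens (place-value notation) → 7×10 = 70 (decimal)
Start: 70
Convert 0b11 (binary) → 2 + 1 = 3 (decimal)
70 × 3 = 210
Convert III (Roman numeral) → 1 + 1 + 1 = 3 (decimal)
210 × 3 = 630
Convert XVI (Roman numeral) → 10 + 5 + 1 = 16 (decimal)
630 - 16 = 614
614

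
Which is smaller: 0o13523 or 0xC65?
Convert 0o13523 (octal) → 1×4096 + 3×512 + 5×64 + 2×8 + 3 = 5971 (decimal)
Convert 0xC65 (hexadecimal) → 12×256 + 6×16 + 5 = 3173 (decimal)
Compare 5971 vs 3173: smaller = 3173
3173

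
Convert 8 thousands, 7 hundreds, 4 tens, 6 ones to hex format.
Convert 8 thousands, 7 hundreds, 4 tens, 6 ones (place-value notation) → 8×1000 + 7×100 + 4×10 + 6 = 8746 (decimal)
Convert 8746 (decimal) → 8746 = 2×4096 + 2×256 + 2×16 + 10 → 0x222A (hexadecimal)
0x222A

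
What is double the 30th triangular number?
The 30th triangular number = 30×31/2 = 465
Compute 465 × 2 = 930
930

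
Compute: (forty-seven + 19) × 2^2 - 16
Convert forty-seven (English words) → 47 (decimal)
Convert 2^2 (power) → 4 (decimal)
Expression in decimal: (47 + 19) × 4 - 16
Parentheses first: 47 + 19 = 66
Multiply: 66 × 4 = 264
Subtract: 264 - 16 = 248
248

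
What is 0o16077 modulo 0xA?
Convert 0o16077 (octal) → 1×4096 + 6×512 + 7×8 + 7 = 7231 (decimal)
Convert 0xA (hexadecimal) → 10 (decimal)
Compute 7231 mod 10 = 1
1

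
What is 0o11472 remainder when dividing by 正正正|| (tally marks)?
Convert 0o11472 (octal) → 1×4096 + 1×512 + 4×64 + 7×8 + 2 = 4922 (decimal)
Convert 正正正|| (tally marks) → 5 + 5 + 5 + 2 = 17 (decimal)
Compute 4922 mod 17 = 9
9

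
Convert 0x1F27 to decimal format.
Convert 0x1F27 (hexadecimal) → 1×4096 + 15×256 + 2×16 + 7 = 7975 (decimal)
7975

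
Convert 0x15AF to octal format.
Convert 0x15AF (hexadecimal) → 1×4096 + 5×256 + 10×16 + 15 = 5551 (decimal)
Convert 5551 (decimal) → 5551 = 1×4096 + 2×512 + 6×64 + 5×8 + 7 → 0o12657 (octal)
0o12657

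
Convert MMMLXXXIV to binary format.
Convert MMMLXXXIV (Roman numeral) → 1000 + 1000 + 1000 + 50 + 10 + 10 + 10 + 4 = 3084 (decimal)
Convert 3084 (decimal) → 3084 = 2048 + 1024 + 8 + 4 → 0b110000001100 (binary)
0b110000001100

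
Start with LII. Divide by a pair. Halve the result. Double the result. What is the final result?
Convert LII (Roman numeral) → 50 + 1 + 1 = 52 (decimal)
Start: 52
Convert a pair (colloquial) → 2 (decimal)
52 ÷ 2 = 26
26 ÷ 2 = 13
13 × 2 = 26
26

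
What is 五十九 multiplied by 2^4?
Convert 五十九 (Chinese numeral) → 5×10 + 9 = 59 (decimal)
Convert 2^4 (power) → 16 (decimal)
Compute 59 × 16 = 944
944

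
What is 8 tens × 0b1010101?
Convert 8 tens (place-value notation) → 8×10 = 80 (decimal)
Convert 0b1010101 (binary) → 64 + 16 + 4 + 1 = 85 (decimal)
Compute 80 × 85 = 6800
6800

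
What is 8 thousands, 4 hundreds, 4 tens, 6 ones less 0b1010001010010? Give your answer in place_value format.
Convert 8 thousands, 4 hundreds, 4 tens, 6 ones (place-value notation) → 8×1000 + 4×100 + 4×10 + 6 = 8446 (decimal)
Convert 0b1010001010010 (binary) → 4096 + 1024 + 64 + 16 + 2 = 5202 (decimal)
Compute 8446 - 5202 = 3244
Convert 3244 (decimal) → 3244 = 3×1000 + 2×100 + 4×10 + 4 → 3 thousands, 2 hundreds, 4 tens, 4 ones (place-value notation)
3 thousands, 2 hundreds, 4 tens, 4 ones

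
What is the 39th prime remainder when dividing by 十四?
Convert the 39th prime (prime index) → 167 (decimal)
Convert 十四 (Chinese numeral) → 1×10 + 4 = 14 (decimal)
Compute 167 mod 14 = 13
13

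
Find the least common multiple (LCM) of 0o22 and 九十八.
Convert 0o22 (octal) → 2×8 + 2 = 18 (decimal)
Convert 九十八 (Chinese numeral) → 9×10 + 8 = 98 (decimal)
Compute lcm(18, 98) = 882
882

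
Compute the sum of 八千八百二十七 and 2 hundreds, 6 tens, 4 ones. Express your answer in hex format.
Convert 八千八百二十七 (Chinese numeral) → 8×1000 + 8×100 + 2×10 + 7 = 8827 (decimal)
Convert 2 hundreds, 6 tens, 4 ones (place-value notation) → 2×100 + 6×10 + 4 = 264 (decimal)
Compute 8827 + 264 = 9091
Convert 9091 (decimal) → 9091 = 2×4096 + 3×256 + 8×16 + 3 → 0x2383 (hexadecimal)
0x2383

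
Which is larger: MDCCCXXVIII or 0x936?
Convert MDCCCXXVIII (Roman numeral) → 1000 + 500 + 100 + 100 + 100 + 10 + 10 + 5 + 1 + 1 + 1 = 1828 (decimal)
Convert 0x936 (hexadecimal) → 9×256 + 3×16 + 6 = 2358 (decimal)
Compare 1828 vs 2358: larger = 2358
2358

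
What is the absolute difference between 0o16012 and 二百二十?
Convert 0o16012 (octal) → 1×4096 + 6×512 + 1×8 + 2 = 7178 (decimal)
Convert 二百二十 (Chinese numeral) → 2×100 + 2×10 = 220 (decimal)
Compute |7178 - 220| = 6958
6958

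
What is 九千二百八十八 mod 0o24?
Convert 九千二百八十八 (Chinese numeral) → 9×1000 + 2×100 + 8×10 + 8 = 9288 (decimal)
Convert 0o24 (octal) → 2×8 + 4 = 20 (decimal)
Compute 9288 mod 20 = 8
8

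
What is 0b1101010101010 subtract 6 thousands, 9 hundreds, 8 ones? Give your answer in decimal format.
Convert 0b1101010101010 (binary) → 4096 + 2048 + 512 + 128 + 32 + 8 + 2 = 6826 (decimal)
Convert 6 thousands, 9 hundreds, 8 ones (place-value notation) → 6×1000 + 9×100 + 8 = 6908 (decimal)
Compute 6826 - 6908 = -82
-82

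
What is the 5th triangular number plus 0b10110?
The 5th triangular number = 5×6/2 = 15
Convert 0b10110 (binary) → 16 + 4 + 2 = 22 (decimal)
Compute 15 + 22 = 37
37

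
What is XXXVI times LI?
Convert XXXVI (Roman numeral) → 10 + 10 + 10 + 5 + 1 = 36 (decimal)
Convert LI (Roman numeral) → 50 + 1 = 51 (decimal)
Compute 36 × 51 = 1836
1836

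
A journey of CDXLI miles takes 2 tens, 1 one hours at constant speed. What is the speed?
Convert CDXLI (Roman numeral) → 400 + 40 + 1 = 441 (decimal)
Convert 2 tens, 1 one (place-value notation) → 2×10 + 1 = 21 (decimal)
Compute 441 ÷ 21 = 21
21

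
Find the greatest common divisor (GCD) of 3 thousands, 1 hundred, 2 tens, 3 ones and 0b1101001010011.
Convert 3 thousands, 1 hundred, 2 tens, 3 ones (place-value notation) → 3×1000 + 1×100 + 2×10 + 3 = 3123 (decimal)
Convert 0b1101001010011 (binary) → 4096 + 2048 + 512 + 64 + 16 + 2 + 1 = 6739 (decimal)
Compute gcd(3123, 6739) = 1
1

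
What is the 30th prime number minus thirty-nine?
The 30th prime number = 113
Convert thirty-nine (English words) → 39 (decimal)
Compute 113 - 39 = 74
74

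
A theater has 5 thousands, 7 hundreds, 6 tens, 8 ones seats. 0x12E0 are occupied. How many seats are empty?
Convert 5 thousands, 7 hundreds, 6 tens, 8 ones (place-value notation) → 5×1000 + 7×100 + 6×10 + 8 = 5768 (decimal)
Convert 0x12E0 (hexadecimal) → 1×4096 + 2×256 + 14×16 = 4832 (decimal)
Compute 5768 - 4832 = 936
936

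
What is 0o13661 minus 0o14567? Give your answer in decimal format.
Convert 0o13661 (octal) → 1×4096 + 3×512 + 6×64 + 6×8 + 1 = 6065 (decimal)
Convert 0o14567 (octal) → 1×4096 + 4×512 + 5×64 + 6×8 + 7 = 6519 (decimal)
Compute 6065 - 6519 = -454
-454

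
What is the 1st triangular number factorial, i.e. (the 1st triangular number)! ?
Convert the 1st triangular number (triangular index) → 1×2/2 = 1 (decimal)
Compute 1! = 1
1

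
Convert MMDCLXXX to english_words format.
Convert MMDCLXXX (Roman numeral) → 1000 + 1000 + 500 + 100 + 50 + 10 + 10 + 10 = 2680 (decimal)
Convert 2680 (decimal) → 2680 = 2×1000 + 6×100 + 80 → two thousand six hundred eighty (English words)
two thousand six hundred eighty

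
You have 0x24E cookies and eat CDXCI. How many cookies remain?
Convert 0x24E (hexadecimal) → 2×256 + 4×16 + 14 = 590 (decimal)
Convert CDXCI (Roman numeral) → 400 + 90 + 1 = 491 (decimal)
Compute 590 - 491 = 99
99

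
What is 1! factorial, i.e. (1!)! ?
Convert 1! (factorial) → 1 (decimal)
Compute 1! = 1
1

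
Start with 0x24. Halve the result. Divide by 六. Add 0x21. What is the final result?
Convert 0x24 (hexadecimal) → 2×16 + 4 = 36 (decimal)
Start: 36
36 ÷ 2 = 18
Convert 六 (Chinese numeral) → 6 (decimal)
18 ÷ 6 = 3
Convert 0x21 (hexadecimal) → 2×16 + 1 = 33 (decimal)
3 + 33 = 36
36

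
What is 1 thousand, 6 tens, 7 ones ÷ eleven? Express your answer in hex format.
Convert 1 thousand, 6 tens, 7 ones (place-value notation) → 1×1000 + 6×10 + 7 = 1067 (decimal)
Convert eleven (English words) → 11 (decimal)
Compute 1067 ÷ 11 = 97
Convert 97 (decimal) → 97 = 6×16 + 1 → 0x61 (hexadecimal)
0x61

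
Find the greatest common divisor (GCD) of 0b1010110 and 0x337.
Convert 0b1010110 (binary) → 64 + 16 + 4 + 2 = 86 (decimal)
Convert 0x337 (hexadecimal) → 3×256 + 3×16 + 7 = 823 (decimal)
Compute gcd(86, 823) = 1
1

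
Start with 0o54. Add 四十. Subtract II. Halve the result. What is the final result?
Convert 0o54 (octal) → 5×8 + 4 = 44 (decimal)
Start: 44
Convert 四十 (Chinese numeral) → 4×10 = 40 (decimal)
44 + 40 = 84
Convert II (Roman numeral) → 1 + 1 = 2 (decimal)
84 - 2 = 82
82 ÷ 2 = 41
41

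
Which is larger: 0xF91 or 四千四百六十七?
Convert 0xF91 (hexadecimal) → 15×256 + 9×16 + 1 = 3985 (decimal)
Convert 四千四百六十七 (Chinese numeral) → 4×1000 + 4×100 + 6×10 + 7 = 4467 (decimal)
Compare 3985 vs 4467: larger = 4467
4467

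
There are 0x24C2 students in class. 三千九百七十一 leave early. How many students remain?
Convert 0x24C2 (hexadecimal) → 2×4096 + 4×256 + 12×16 + 2 = 9410 (decimal)
Convert 三千九百七十一 (Chinese numeral) → 3×1000 + 9×100 + 7×10 + 1 = 3971 (decimal)
Compute 9410 - 3971 = 5439
5439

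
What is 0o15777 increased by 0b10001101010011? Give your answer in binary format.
Convert 0o15777 (octal) → 1×4096 + 5×512 + 7×64 + 7×8 + 7 = 7167 (decimal)
Convert 0b10001101010011 (binary) → 8192 + 512 + 256 + 64 + 16 + 2 + 1 = 9043 (decimal)
Compute 7167 + 9043 = 16210
Convert 16210 (decimal) → 16210 = 8192 + 4096 + 2048 + 1024 + 512 + 256 + 64 + 16 + 2 → 0b11111101010010 (binary)
0b11111101010010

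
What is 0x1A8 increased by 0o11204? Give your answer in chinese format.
Convert 0x1A8 (hexadecimal) → 1×256 + 10×16 + 8 = 424 (decimal)
Convert 0o11204 (octal) → 1×4096 + 1×512 + 2×64 + 4 = 4740 (decimal)
Compute 424 + 4740 = 5164
Convert 5164 (decimal) → 5164 = 5×1000 + 1×100 + 6×10 + 4 → 五千一百六十四 (Chinese numeral)
五千一百六十四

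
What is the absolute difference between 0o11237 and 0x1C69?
Convert 0o11237 (octal) → 1×4096 + 1×512 + 2×64 + 3×8 + 7 = 4767 (decimal)
Convert 0x1C69 (hexadecimal) → 1×4096 + 12×256 + 6×16 + 9 = 7273 (decimal)
Compute |4767 - 7273| = 2506
2506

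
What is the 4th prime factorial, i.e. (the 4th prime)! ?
Convert the 4th prime (prime index) → 7 (decimal)
Compute 7! = 5040
5040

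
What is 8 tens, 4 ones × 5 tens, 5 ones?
Convert 8 tens, 4 ones (place-value notation) → 8×10 + 4 = 84 (decimal)
Convert 5 tens, 5 ones (place-value notation) → 5×10 + 5 = 55 (decimal)
Compute 84 × 55 = 4620
4620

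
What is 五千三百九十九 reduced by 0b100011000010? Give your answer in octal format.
Convert 五千三百九十九 (Chinese numeral) → 5×1000 + 3×100 + 9×10 + 9 = 5399 (decimal)
Convert 0b100011000010 (binary) → 2048 + 128 + 64 + 2 = 2242 (decimal)
Compute 5399 - 2242 = 3157
Convert 3157 (decimal) → 3157 = 6×512 + 1×64 + 2×8 + 5 → 0o6125 (octal)
0o6125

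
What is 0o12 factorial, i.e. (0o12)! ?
Convert 0o12 (octal) → 1×8 + 2 = 10 (decimal)
Compute 10! = 3628800
3628800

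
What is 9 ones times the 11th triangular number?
Convert 9 ones (place-value notation) → 9 (decimal)
Convert the 11th triangular number (triangular index) → 11×12/2 = 66 (decimal)
Compute 9 × 66 = 594
594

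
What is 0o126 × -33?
Convert 0o126 (octal) → 1×64 + 2×8 + 6 = 86 (decimal)
Compute 86 × -33 = -2838
-2838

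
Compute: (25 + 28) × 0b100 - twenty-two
Convert 0b100 (binary) → 4 (decimal)
Convert twenty-two (English words) → 22 (decimal)
Expression in decimal: (25 + 28) × 4 - 22
Parentheses first: 25 + 28 = 53
Multiply: 53 × 4 = 212
Subtract: 212 - 22 = 190
190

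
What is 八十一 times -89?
Convert 八十一 (Chinese numeral) → 8×10 + 1 = 81 (decimal)
Compute 81 × -89 = -7209
-7209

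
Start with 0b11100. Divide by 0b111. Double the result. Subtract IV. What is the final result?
Convert 0b11100 (binary) → 16 + 8 + 4 = 28 (decimal)
Start: 28
Convert 0b111 (binary) → 4 + 2 + 1 = 7 (decimal)
28 ÷ 7 = 4
4 × 2 = 8
Convert IV (Roman numeral) → 4 (decimal)
8 - 4 = 4
4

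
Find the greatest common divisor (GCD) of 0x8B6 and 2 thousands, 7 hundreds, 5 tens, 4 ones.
Convert 0x8B6 (hexadecimal) → 8×256 + 11×16 + 6 = 2230 (decimal)
Convert 2 thousands, 7 hundreds, 5 tens, 4 ones (place-value notation) → 2×1000 + 7×100 + 5×10 + 4 = 2754 (decimal)
Compute gcd(2230, 2754) = 2
2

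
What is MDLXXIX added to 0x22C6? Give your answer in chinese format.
Convert MDLXXIX (Roman numeral) → 1000 + 500 + 50 + 10 + 10 + 9 = 1579 (decimal)
Convert 0x22C6 (hexadecimal) → 2×4096 + 2×256 + 12×16 + 6 = 8902 (decimal)
Compute 1579 + 8902 = 10481
Convert 10481 (decimal) → 10481 = 1×10000 + 4×100 + 8×10 + 1 → 一万零四百八十一 (Chinese numeral)
一万零四百八十一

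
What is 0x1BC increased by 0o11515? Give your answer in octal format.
Convert 0x1BC (hexadecimal) → 1×256 + 11×16 + 12 = 444 (decimal)
Convert 0o11515 (octal) → 1×4096 + 1×512 + 5×64 + 1×8 + 5 = 4941 (decimal)
Compute 444 + 4941 = 5385
Convert 5385 (decimal) → 5385 = 1×4096 + 2×512 + 4×64 + 1×8 + 1 → 0o12411 (octal)
0o12411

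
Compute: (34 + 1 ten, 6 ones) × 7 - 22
Convert 1 ten, 6 ones (place-value notation) → 1×10 + 6 = 16 (decimal)
Expression in decimal: (34 + 16) × 7 - 22
Parentheses first: 34 + 16 = 50
Multiply: 50 × 7 = 350
Subtract: 350 - 22 = 328
328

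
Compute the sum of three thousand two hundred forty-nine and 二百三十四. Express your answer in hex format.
Convert three thousand two hundred forty-nine (English words) → 3×1000 + 2×100 + 49 = 3249 (decimal)
Convert 二百三十四 (Chinese numeral) → 2×100 + 3×10 + 4 = 234 (decimal)
Compute 3249 + 234 = 3483
Convert 3483 (decimal) → 3483 = 13×256 + 9×16 + 11 → 0xD9B (hexadecimal)
0xD9B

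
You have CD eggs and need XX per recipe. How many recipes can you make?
Convert CD (Roman numeral) → 400 (decimal)
Convert XX (Roman numeral) → 10 + 10 = 20 (decimal)
Compute 400 ÷ 20 = 20
20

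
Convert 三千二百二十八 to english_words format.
Convert 三千二百二十八 (Chinese numeral) → 3×1000 + 2×100 + 2×10 + 8 = 3228 (decimal)
Convert 3228 (decimal) → 3228 = 3×1000 + 2×100 + 28 → three thousand two hundred twenty-eight (English words)
three thousand two hundred twenty-eight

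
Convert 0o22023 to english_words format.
Convert 0o22023 (octal) → 2×4096 + 2×512 + 2×8 + 3 = 9235 (decimal)
Convert 9235 (decimal) → 9235 = 9×1000 + 2×100 + 35 → nine thousand two hundred thirty-five (English words)
nine thousand two hundred thirty-five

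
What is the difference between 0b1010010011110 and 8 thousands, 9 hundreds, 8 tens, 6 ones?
Convert 0b1010010011110 (binary) → 4096 + 1024 + 128 + 16 + 8 + 4 + 2 = 5278 (decimal)
Convert 8 thousands, 9 hundreds, 8 tens, 6 ones (place-value notation) → 8×1000 + 9×100 + 8×10 + 6 = 8986 (decimal)
Difference: |5278 - 8986| = 3708
3708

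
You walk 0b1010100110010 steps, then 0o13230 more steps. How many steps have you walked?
Convert 0b1010100110010 (binary) → 4096 + 1024 + 256 + 32 + 16 + 2 = 5426 (decimal)
Convert 0o13230 (octal) → 1×4096 + 3×512 + 2×64 + 3×8 = 5784 (decimal)
Compute 5426 + 5784 = 11210
11210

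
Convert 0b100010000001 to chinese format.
Convert 0b100010000001 (binary) → 2048 + 128 + 1 = 2177 (decimal)
Convert 2177 (decimal) → 2177 = 2×1000 + 1×100 + 7×10 + 7 → 二千一百七十七 (Chinese numeral)
二千一百七十七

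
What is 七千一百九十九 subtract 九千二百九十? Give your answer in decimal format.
Convert 七千一百九十九 (Chinese numeral) → 7×1000 + 1×100 + 9×10 + 9 = 7199 (decimal)
Convert 九千二百九十 (Chinese numeral) → 9×1000 + 2×100 + 9×10 = 9290 (decimal)
Compute 7199 - 9290 = -2091
-2091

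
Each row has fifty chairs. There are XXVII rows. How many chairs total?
Convert fifty (English words) → 50 (decimal)
Convert XXVII (Roman numeral) → 10 + 10 + 5 + 1 + 1 = 27 (decimal)
Compute 50 × 27 = 1350
1350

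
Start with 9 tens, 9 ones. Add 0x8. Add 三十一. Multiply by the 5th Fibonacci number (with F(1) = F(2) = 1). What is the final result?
Convert 9 tens, 9 ones (place-value notation) → 9×10 + 9 = 99 (decimal)
Start: 99
Convert 0x8 (hexadecimal) → 8 (decimal)
99 + 8 = 107
Convert 三十一 (Chinese numeral) → 3×10 + 1 = 31 (decimal)
107 + 31 = 138
Convert the 5th Fibonacci number (with F(1) = F(2) = 1) (Fibonacci index) → 1, 1, 2, 3, 5 → 5 (decimal)
138 × 5 = 690
690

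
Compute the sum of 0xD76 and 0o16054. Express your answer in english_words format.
Convert 0xD76 (hexadecimal) → 13×256 + 7×16 + 6 = 3446 (decimal)
Convert 0o16054 (octal) → 1×4096 + 6×512 + 5×8 + 4 = 7212 (decimal)
Compute 3446 + 7212 = 10658
Convert 10658 (decimal) → 10658 = 10×1000 + 6×100 + 58 → ten thousand six hundred fifty-eight (English words)
ten thousand six hundred fifty-eight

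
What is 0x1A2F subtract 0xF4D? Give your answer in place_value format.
Convert 0x1A2F (hexadecimal) → 1×4096 + 10×256 + 2×16 + 15 = 6703 (decimal)
Convert 0xF4D (hexadecimal) → 15×256 + 4×16 + 13 = 3917 (decimal)
Compute 6703 - 3917 = 2786
Convert 2786 (decimal) → 2786 = 2×1000 + 7×100 + 8×10 + 6 → 2 thousands, 7 hundreds, 8 tens, 6 ones (place-value notation)
2 thousands, 7 hundreds, 8 tens, 6 ones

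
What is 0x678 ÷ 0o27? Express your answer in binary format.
Convert 0x678 (hexadecimal) → 6×256 + 7×16 + 8 = 1656 (decimal)
Convert 0o27 (octal) → 2×8 + 7 = 23 (decimal)
Compute 1656 ÷ 23 = 72
Convert 72 (decimal) → 72 = 64 + 8 → 0b1001000 (binary)
0b1001000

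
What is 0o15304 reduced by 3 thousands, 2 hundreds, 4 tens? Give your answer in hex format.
Convert 0o15304 (octal) → 1×4096 + 5×512 + 3×64 + 4 = 6852 (decimal)
Convert 3 thousands, 2 hundreds, 4 tens (place-value notation) → 3×1000 + 2×100 + 4×10 = 3240 (decimal)
Compute 6852 - 3240 = 3612
Convert 3612 (decimal) → 3612 = 14×256 + 1×16 + 12 → 0xE1C (hexadecimal)
0xE1C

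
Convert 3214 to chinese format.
Convert 3214 (decimal) → 3214 = 3×1000 + 2×100 + 1×10 + 4 → 三千二百一十四 (Chinese numeral)
三千二百一十四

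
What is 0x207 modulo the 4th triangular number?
Convert 0x207 (hexadecimal) → 2×256 + 7 = 519 (decimal)
Convert the 4th triangular number (triangular index) → 4×5/2 = 10 (decimal)
Compute 519 mod 10 = 9
9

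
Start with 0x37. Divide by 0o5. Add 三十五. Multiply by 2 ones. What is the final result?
Convert 0x37 (hexadecimal) → 3×16 + 7 = 55 (decimal)
Start: 55
Convert 0o5 (octal) → 5 (decimal)
55 ÷ 5 = 11
Convert 三十五 (Chinese numeral) → 3×10 + 5 = 35 (decimal)
11 + 35 = 46
Convert 2 ones (place-value notation) → 2 (decimal)
46 × 2 = 92
92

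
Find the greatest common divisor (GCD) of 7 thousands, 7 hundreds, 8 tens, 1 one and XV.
Convert 7 thousands, 7 hundreds, 8 tens, 1 one (place-value notation) → 7×1000 + 7×100 + 8×10 + 1 = 7781 (decimal)
Convert XV (Roman numeral) → 10 + 5 = 15 (decimal)
Compute gcd(7781, 15) = 1
1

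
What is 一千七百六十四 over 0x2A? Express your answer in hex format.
Convert 一千七百六十四 (Chinese numeral) → 1×1000 + 7×100 + 6×10 + 4 = 1764 (decimal)
Convert 0x2A (hexadecimal) → 2×16 + 10 = 42 (decimal)
Compute 1764 ÷ 42 = 42
Convert 42 (decimal) → 42 = 2×16 + 10 → 0x2A (hexadecimal)
0x2A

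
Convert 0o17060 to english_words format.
Convert 0o17060 (octal) → 1×4096 + 7×512 + 6×8 = 7728 (decimal)
Convert 7728 (decimal) → 7728 = 7×1000 + 7×100 + 28 → seven thousand seven hundred twenty-eight (English words)
seven thousand seven hundred twenty-eight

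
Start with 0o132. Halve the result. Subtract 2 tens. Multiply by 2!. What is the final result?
Convert 0o132 (octal) → 1×64 + 3×8 + 2 = 90 (decimal)
Start: 90
90 ÷ 2 = 45
Convert 2 tens (place-value notation) → 2×10 = 20 (decimal)
45 - 20 = 25
Convert 2! (factorial) → 2 (decimal)
25 × 2 = 50
50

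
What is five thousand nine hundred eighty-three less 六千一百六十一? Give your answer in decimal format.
Convert five thousand nine hundred eighty-three (English words) → 5×1000 + 9×100 + 83 = 5983 (decimal)
Convert 六千一百六十一 (Chinese numeral) → 6×1000 + 1×100 + 6×10 + 1 = 6161 (decimal)
Compute 5983 - 6161 = -178
-178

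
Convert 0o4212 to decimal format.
Convert 0o4212 (octal) → 4×512 + 2×64 + 1×8 + 2 = 2186 (decimal)
2186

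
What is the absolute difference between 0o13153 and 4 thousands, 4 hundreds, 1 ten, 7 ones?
Convert 0o13153 (octal) → 1×4096 + 3×512 + 1×64 + 5×8 + 3 = 5739 (decimal)
Convert 4 thousands, 4 hundreds, 1 ten, 7 ones (place-value notation) → 4×1000 + 4×100 + 1×10 + 7 = 4417 (decimal)
Compute |5739 - 4417| = 1322
1322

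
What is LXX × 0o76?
Convert LXX (Roman numeral) → 50 + 10 + 10 = 70 (decimal)
Convert 0o76 (octal) → 7×8 + 6 = 62 (decimal)
Compute 70 × 62 = 4340
4340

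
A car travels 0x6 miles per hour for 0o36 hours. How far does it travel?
Convert 0x6 (hexadecimal) → 6 (decimal)
Convert 0o36 (octal) → 3×8 + 6 = 30 (decimal)
Compute 6 × 30 = 180
180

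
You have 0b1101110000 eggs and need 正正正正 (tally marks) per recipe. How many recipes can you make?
Convert 0b1101110000 (binary) → 512 + 256 + 64 + 32 + 16 = 880 (decimal)
Convert 正正正正 (tally marks) → 5 + 5 + 5 + 5 = 20 (decimal)
Compute 880 ÷ 20 = 44
44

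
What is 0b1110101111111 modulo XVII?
Convert 0b1110101111111 (binary) → 4096 + 2048 + 1024 + 256 + 64 + 32 + 16 + 8 + 4 + 2 + 1 = 7551 (decimal)
Convert XVII (Roman numeral) → 10 + 5 + 1 + 1 = 17 (decimal)
Compute 7551 mod 17 = 3
3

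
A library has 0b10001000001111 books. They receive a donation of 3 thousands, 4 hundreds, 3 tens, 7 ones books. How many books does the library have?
Convert 0b10001000001111 (binary) → 8192 + 512 + 8 + 4 + 2 + 1 = 8719 (decimal)
Convert 3 thousands, 4 hundreds, 3 tens, 7 ones (place-value notation) → 3×1000 + 4×100 + 3×10 + 7 = 3437 (decimal)
Compute 8719 + 3437 = 12156
12156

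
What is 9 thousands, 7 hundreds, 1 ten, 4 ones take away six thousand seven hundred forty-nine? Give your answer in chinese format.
Convert 9 thousands, 7 hundreds, 1 ten, 4 ones (place-value notation) → 9×1000 + 7×100 + 1×10 + 4 = 9714 (decimal)
Convert six thousand seven hundred forty-nine (English words) → 6×1000 + 7×100 + 49 = 6749 (decimal)
Compute 9714 - 6749 = 2965
Convert 2965 (decimal) → 2965 = 2×1000 + 9×100 + 6×10 + 5 → 二千九百六十五 (Chinese numeral)
二千九百六十五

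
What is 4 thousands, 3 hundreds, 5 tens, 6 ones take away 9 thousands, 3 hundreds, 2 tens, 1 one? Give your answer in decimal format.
Convert 4 thousands, 3 hundreds, 5 tens, 6 ones (place-value notation) → 4×1000 + 3×100 + 5×10 + 6 = 4356 (decimal)
Convert 9 thousands, 3 hundreds, 2 tens, 1 one (place-value notation) → 9×1000 + 3×100 + 2×10 + 1 = 9321 (decimal)
Compute 4356 - 9321 = -4965
-4965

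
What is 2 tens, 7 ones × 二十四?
Convert 2 tens, 7 ones (place-value notation) → 2×10 + 7 = 27 (decimal)
Convert 二十四 (Chinese numeral) → 2×10 + 4 = 24 (decimal)
Compute 27 × 24 = 648
648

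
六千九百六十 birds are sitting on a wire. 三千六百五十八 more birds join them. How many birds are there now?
Convert 六千九百六十 (Chinese numeral) → 6×1000 + 9×100 + 6×10 = 6960 (decimal)
Convert 三千六百五十八 (Chinese numeral) → 3×1000 + 6×100 + 5×10 + 8 = 3658 (decimal)
Compute 6960 + 3658 = 10618
10618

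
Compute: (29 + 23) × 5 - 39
Parentheses first: 29 + 23 = 52
Multiply: 52 × 5 = 260
Subtract: 260 - 39 = 221
221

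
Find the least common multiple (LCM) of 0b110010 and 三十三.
Convert 0b110010 (binary) → 32 + 16 + 2 = 50 (decimal)
Convert 三十三 (Chinese numeral) → 3×10 + 3 = 33 (decimal)
Compute lcm(50, 33) = 1650
1650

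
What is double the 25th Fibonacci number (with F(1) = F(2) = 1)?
The 25th Fibonacci number (with F(1) = F(2) = 1) = 75025
Compute 75025 × 2 = 150050
150050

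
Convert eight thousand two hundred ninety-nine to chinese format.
Convert eight thousand two hundred ninety-nine (English words) → 8×1000 + 2×100 + 99 = 8299 (decimal)
Convert 8299 (decimal) → 8299 = 8×1000 + 2×100 + 9×10 + 9 → 八千二百九十九 (Chinese numeral)
八千二百九十九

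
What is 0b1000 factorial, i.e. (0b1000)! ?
Convert 0b1000 (binary) → 8 (decimal)
Compute 8! = 40320
40320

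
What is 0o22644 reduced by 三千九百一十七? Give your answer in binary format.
Convert 0o22644 (octal) → 2×4096 + 2×512 + 6×64 + 4×8 + 4 = 9636 (decimal)
Convert 三千九百一十七 (Chinese numeral) → 3×1000 + 9×100 + 1×10 + 7 = 3917 (decimal)
Compute 9636 - 3917 = 5719
Convert 5719 (decimal) → 5719 = 4096 + 1024 + 512 + 64 + 16 + 4 + 2 + 1 → 0b1011001010111 (binary)
0b1011001010111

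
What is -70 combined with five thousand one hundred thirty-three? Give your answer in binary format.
Convert five thousand one hundred thirty-three (English words) → 5×1000 + 1×100 + 33 = 5133 (decimal)
Compute -70 + 5133 = 5063
Convert 5063 (decimal) → 5063 = 4096 + 512 + 256 + 128 + 64 + 4 + 2 + 1 → 0b1001111000111 (binary)
0b1001111000111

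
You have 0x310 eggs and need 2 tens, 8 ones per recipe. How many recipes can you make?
Convert 0x310 (hexadecimal) → 3×256 + 1×16 = 784 (decimal)
Convert 2 tens, 8 ones (place-value notation) → 2×10 + 8 = 28 (decimal)
Compute 784 ÷ 28 = 28
28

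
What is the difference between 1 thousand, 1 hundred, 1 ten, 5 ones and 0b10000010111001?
Convert 1 thousand, 1 hundred, 1 ten, 5 ones (place-value notation) → 1×1000 + 1×100 + 1×10 + 5 = 1115 (decimal)
Convert 0b10000010111001 (binary) → 8192 + 128 + 32 + 16 + 8 + 1 = 8377 (decimal)
Difference: |1115 - 8377| = 7262
7262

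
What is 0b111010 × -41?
Convert 0b111010 (binary) → 32 + 16 + 8 + 2 = 58 (decimal)
Compute 58 × -41 = -2378
-2378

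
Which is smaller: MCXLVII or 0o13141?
Convert MCXLVII (Roman numeral) → 1000 + 100 + 40 + 5 + 1 + 1 = 1147 (decimal)
Convert 0o13141 (octal) → 1×4096 + 3×512 + 1×64 + 4×8 + 1 = 5729 (decimal)
Compare 1147 vs 5729: smaller = 1147
1147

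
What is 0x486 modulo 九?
Convert 0x486 (hexadecimal) → 4×256 + 8×16 + 6 = 1158 (decimal)
Convert 九 (Chinese numeral) → 9 (decimal)
Compute 1158 mod 9 = 6
6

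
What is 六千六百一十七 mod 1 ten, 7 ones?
Convert 六千六百一十七 (Chinese numeral) → 6×1000 + 6×100 + 1×10 + 7 = 6617 (decimal)
Convert 1 ten, 7 ones (place-value notation) → 1×10 + 7 = 17 (decimal)
Compute 6617 mod 17 = 4
4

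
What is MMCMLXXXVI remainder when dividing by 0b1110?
Convert MMCMLXXXVI (Roman numeral) → 1000 + 1000 + 900 + 50 + 10 + 10 + 10 + 5 + 1 = 2986 (decimal)
Convert 0b1110 (binary) → 8 + 4 + 2 = 14 (decimal)
Compute 2986 mod 14 = 4
4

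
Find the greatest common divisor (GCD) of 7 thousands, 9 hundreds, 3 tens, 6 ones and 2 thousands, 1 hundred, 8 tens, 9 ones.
Convert 7 thousands, 9 hundreds, 3 tens, 6 ones (place-value notation) → 7×1000 + 9×100 + 3×10 + 6 = 7936 (decimal)
Convert 2 thousands, 1 hundred, 8 tens, 9 ones (place-value notation) → 2×1000 + 1×100 + 8×10 + 9 = 2189 (decimal)
Compute gcd(7936, 2189) = 1
1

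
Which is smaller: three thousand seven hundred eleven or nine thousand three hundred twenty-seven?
Convert three thousand seven hundred eleven (English words) → 3×1000 + 7×100 + 11 = 3711 (decimal)
Convert nine thousand three hundred twenty-seven (English words) → 9×1000 + 3×100 + 27 = 9327 (decimal)
Compare 3711 vs 9327: smaller = 3711
3711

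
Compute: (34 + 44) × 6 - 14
Parentheses first: 34 + 44 = 78
Multiply: 78 × 6 = 468
Subtract: 468 - 14 = 454
454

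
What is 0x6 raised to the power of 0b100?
Convert 0x6 (hexadecimal) → 6 (decimal)
Convert 0b100 (binary) → 4 (decimal)
Compute 6 ^ 4 = 1296
1296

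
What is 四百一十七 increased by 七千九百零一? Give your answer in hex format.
Convert 四百一十七 (Chinese numeral) → 4×100 + 1×10 + 7 = 417 (decimal)
Convert 七千九百零一 (Chinese numeral) → 7×1000 + 9×100 + 1 = 7901 (decimal)
Compute 417 + 7901 = 8318
Convert 8318 (decimal) → 8318 = 2×4096 + 7×16 + 14 → 0x207E (hexadecimal)
0x207E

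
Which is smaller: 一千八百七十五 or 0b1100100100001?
Convert 一千八百七十五 (Chinese numeral) → 1×1000 + 8×100 + 7×10 + 5 = 1875 (decimal)
Convert 0b1100100100001 (binary) → 4096 + 2048 + 256 + 32 + 1 = 6433 (decimal)
Compare 1875 vs 6433: smaller = 1875
1875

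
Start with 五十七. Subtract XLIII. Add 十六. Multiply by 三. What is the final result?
Convert 五十七 (Chinese numeral) → 5×10 + 7 = 57 (decimal)
Start: 57
Convert XLIII (Roman numeral) → 40 + 1 + 1 + 1 = 43 (decimal)
57 - 43 = 14
Convert 十六 (Chinese numeral) → 1×10 + 6 = 16 (decimal)
14 + 16 = 30
Convert 三 (Chinese numeral) → 3 (decimal)
30 × 3 = 90
90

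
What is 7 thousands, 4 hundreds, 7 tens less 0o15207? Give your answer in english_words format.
Convert 7 thousands, 4 hundreds, 7 tens (place-value notation) → 7×1000 + 4×100 + 7×10 = 7470 (decimal)
Convert 0o15207 (octal) → 1×4096 + 5×512 + 2×64 + 7 = 6791 (decimal)
Compute 7470 - 6791 = 679
Convert 679 (decimal) → 679 = 6×100 + 79 → six hundred seventy-nine (English words)
six hundred seventy-nine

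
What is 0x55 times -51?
Convert 0x55 (hexadecimal) → 5×16 + 5 = 85 (decimal)
Compute 85 × -51 = -4335
-4335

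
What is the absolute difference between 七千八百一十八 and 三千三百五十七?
Convert 七千八百一十八 (Chinese numeral) → 7×1000 + 8×100 + 1×10 + 8 = 7818 (decimal)
Convert 三千三百五十七 (Chinese numeral) → 3×1000 + 3×100 + 5×10 + 7 = 3357 (decimal)
Compute |7818 - 3357| = 4461
4461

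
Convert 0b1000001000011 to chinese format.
Convert 0b1000001000011 (binary) → 4096 + 64 + 2 + 1 = 4163 (decimal)
Convert 4163 (decimal) → 4163 = 4×1000 + 1×100 + 6×10 + 3 → 四千一百六十三 (Chinese numeral)
四千一百六十三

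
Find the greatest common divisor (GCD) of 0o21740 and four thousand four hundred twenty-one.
Convert 0o21740 (octal) → 2×4096 + 1×512 + 7×64 + 4×8 = 9184 (decimal)
Convert four thousand four hundred twenty-one (English words) → 4×1000 + 4×100 + 21 = 4421 (decimal)
Compute gcd(9184, 4421) = 1
1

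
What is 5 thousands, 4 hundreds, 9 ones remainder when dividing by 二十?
Convert 5 thousands, 4 hundreds, 9 ones (place-value notation) → 5×1000 + 4×100 + 9 = 5409 (decimal)
Convert 二十 (Chinese numeral) → 2×10 = 20 (decimal)
Compute 5409 mod 20 = 9
9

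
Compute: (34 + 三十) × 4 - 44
Convert 三十 (Chinese numeral) → 3×10 = 30 (decimal)
Expression in decimal: (34 + 30) × 4 - 44
Parentheses first: 34 + 30 = 64
Multiply: 64 × 4 = 256
Subtract: 256 - 44 = 212
212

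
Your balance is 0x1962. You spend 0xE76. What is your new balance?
Convert 0x1962 (hexadecimal) → 1×4096 + 9×256 + 6×16 + 2 = 6498 (decimal)
Convert 0xE76 (hexadecimal) → 14×256 + 7×16 + 6 = 3702 (decimal)
Compute 6498 - 3702 = 2796
2796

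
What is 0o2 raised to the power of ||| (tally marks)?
Convert 0o2 (octal) → 2 (decimal)
Convert ||| (tally marks) → 3 (decimal)
Compute 2 ^ 3 = 8
8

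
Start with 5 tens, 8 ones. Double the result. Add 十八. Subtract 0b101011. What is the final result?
Convert 5 tens, 8 ones (place-value notation) → 5×10 + 8 = 58 (decimal)
Start: 58
58 × 2 = 116
Convert 十八 (Chinese numeral) → 1×10 + 8 = 18 (decimal)
116 + 18 = 134
Convert 0b101011 (binary) → 32 + 8 + 2 + 1 = 43 (decimal)
134 - 43 = 91
91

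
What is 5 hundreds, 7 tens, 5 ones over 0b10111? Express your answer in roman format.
Convert 5 hundreds, 7 tens, 5 ones (place-value notation) → 5×100 + 7×10 + 5 = 575 (decimal)
Convert 0b10111 (binary) → 16 + 4 + 2 + 1 = 23 (decimal)
Compute 575 ÷ 23 = 25
Convert 25 (decimal) → 25 = 10 + 10 + 5 → XXV (Roman numeral)
XXV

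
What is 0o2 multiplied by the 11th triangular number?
Convert 0o2 (octal) → 2 (decimal)
Convert the 11th triangular number (triangular index) → 11×12/2 = 66 (decimal)
Compute 2 × 66 = 132
132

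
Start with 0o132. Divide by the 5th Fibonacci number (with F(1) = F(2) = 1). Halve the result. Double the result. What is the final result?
Convert 0o132 (octal) → 1×64 + 3×8 + 2 = 90 (decimal)
Start: 90
Convert the 5th Fibonacci number (with F(1) = F(2) = 1) (Fibonacci index) → 1, 1, 2, 3, 5 → 5 (decimal)
90 ÷ 5 = 18
18 ÷ 2 = 9
9 × 2 = 18
18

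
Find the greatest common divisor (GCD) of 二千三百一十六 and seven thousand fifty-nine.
Convert 二千三百一十六 (Chinese numeral) → 2×1000 + 3×100 + 1×10 + 6 = 2316 (decimal)
Convert seven thousand fifty-nine (English words) → 7×1000 + 59 = 7059 (decimal)
Compute gcd(2316, 7059) = 3
3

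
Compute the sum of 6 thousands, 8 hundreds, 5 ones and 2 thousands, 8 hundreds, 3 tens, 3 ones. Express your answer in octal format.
Convert 6 thousands, 8 hundreds, 5 ones (place-value notation) → 6×1000 + 8×100 + 5 = 6805 (decimal)
Convert 2 thousands, 8 hundreds, 3 tens, 3 ones (place-value notation) → 2×1000 + 8×100 + 3×10 + 3 = 2833 (decimal)
Compute 6805 + 2833 = 9638
Convert 9638 (decimal) → 9638 = 2×4096 + 2×512 + 6×64 + 4×8 + 6 → 0o22646 (octal)
0o22646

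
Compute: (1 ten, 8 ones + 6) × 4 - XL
Convert 1 ten, 8 ones (place-value notation) → 1×10 + 8 = 18 (decimal)
Convert XL (Roman numeral) → 40 (decimal)
Expression in decimal: (18 + 6) × 4 - 40
Parentheses first: 18 + 6 = 24
Multiply: 24 × 4 = 96
Subtract: 96 - 40 = 56
56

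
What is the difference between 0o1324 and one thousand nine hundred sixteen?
Convert 0o1324 (octal) → 1×512 + 3×64 + 2×8 + 4 = 724 (decimal)
Convert one thousand nine hundred sixteen (English words) → 1×1000 + 9×100 + 16 = 1916 (decimal)
Difference: |724 - 1916| = 1192
1192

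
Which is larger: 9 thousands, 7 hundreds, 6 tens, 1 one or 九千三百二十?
Convert 9 thousands, 7 hundreds, 6 tens, 1 one (place-value notation) → 9×1000 + 7×100 + 6×10 + 1 = 9761 (decimal)
Convert 九千三百二十 (Chinese numeral) → 9×1000 + 3×100 + 2×10 = 9320 (decimal)
Compare 9761 vs 9320: larger = 9761
9761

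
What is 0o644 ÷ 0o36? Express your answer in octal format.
Convert 0o644 (octal) → 6×64 + 4×8 + 4 = 420 (decimal)
Convert 0o36 (octal) → 3×8 + 6 = 30 (decimal)
Compute 420 ÷ 30 = 14
Convert 14 (decimal) → 14 = 1×8 + 6 → 0o16 (octal)
0o16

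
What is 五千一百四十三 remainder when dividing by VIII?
Convert 五千一百四十三 (Chinese numeral) → 5×1000 + 1×100 + 4×10 + 3 = 5143 (decimal)
Convert VIII (Roman numeral) → 5 + 1 + 1 + 1 = 8 (decimal)
Compute 5143 mod 8 = 7
7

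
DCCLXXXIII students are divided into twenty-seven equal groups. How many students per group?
Convert DCCLXXXIII (Roman numeral) → 500 + 100 + 100 + 50 + 10 + 10 + 10 + 1 + 1 + 1 = 783 (decimal)
Convert twenty-seven (English words) → 27 (decimal)
Compute 783 ÷ 27 = 29
29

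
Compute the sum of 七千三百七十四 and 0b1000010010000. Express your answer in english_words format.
Convert 七千三百七十四 (Chinese numeral) → 7×1000 + 3×100 + 7×10 + 4 = 7374 (decimal)
Convert 0b1000010010000 (binary) → 4096 + 128 + 16 = 4240 (decimal)
Compute 7374 + 4240 = 11614
Convert 11614 (decimal) → 11614 = 11×1000 + 6×100 + 14 → eleven thousand six hundred fourteen (English words)
eleven thousand six hundred fourteen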